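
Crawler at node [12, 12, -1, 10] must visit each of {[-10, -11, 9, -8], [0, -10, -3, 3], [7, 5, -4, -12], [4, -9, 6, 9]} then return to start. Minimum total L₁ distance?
178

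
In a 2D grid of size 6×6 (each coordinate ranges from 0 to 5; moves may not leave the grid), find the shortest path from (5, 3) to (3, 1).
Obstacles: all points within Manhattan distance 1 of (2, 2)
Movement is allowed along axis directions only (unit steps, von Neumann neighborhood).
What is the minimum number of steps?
4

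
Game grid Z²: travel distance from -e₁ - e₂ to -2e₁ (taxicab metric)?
2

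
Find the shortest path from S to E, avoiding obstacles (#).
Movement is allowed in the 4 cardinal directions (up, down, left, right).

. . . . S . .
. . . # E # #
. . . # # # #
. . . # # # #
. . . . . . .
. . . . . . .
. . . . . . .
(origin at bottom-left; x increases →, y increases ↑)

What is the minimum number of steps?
1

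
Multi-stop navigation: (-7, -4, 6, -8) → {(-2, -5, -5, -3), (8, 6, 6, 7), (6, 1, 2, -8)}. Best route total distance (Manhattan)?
74
(one optimal route: (-7, -4, 6, -8) → (-2, -5, -5, -3) → (6, 1, 2, -8) → (8, 6, 6, 7))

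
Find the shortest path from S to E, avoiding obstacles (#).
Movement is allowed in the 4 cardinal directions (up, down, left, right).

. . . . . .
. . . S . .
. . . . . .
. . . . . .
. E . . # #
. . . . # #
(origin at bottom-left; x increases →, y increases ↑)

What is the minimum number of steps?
5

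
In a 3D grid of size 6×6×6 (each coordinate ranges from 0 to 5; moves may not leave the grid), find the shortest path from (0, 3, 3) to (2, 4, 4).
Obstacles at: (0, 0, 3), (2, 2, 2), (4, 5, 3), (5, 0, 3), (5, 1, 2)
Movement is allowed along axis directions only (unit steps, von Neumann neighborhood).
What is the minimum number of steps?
4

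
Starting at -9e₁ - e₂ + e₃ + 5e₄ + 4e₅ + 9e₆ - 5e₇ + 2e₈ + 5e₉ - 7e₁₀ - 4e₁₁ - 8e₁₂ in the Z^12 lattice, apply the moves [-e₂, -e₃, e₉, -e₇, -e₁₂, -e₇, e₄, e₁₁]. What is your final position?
(-9, -2, 0, 6, 4, 9, -7, 2, 6, -7, -3, -9)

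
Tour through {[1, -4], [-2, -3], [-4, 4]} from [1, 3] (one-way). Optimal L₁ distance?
19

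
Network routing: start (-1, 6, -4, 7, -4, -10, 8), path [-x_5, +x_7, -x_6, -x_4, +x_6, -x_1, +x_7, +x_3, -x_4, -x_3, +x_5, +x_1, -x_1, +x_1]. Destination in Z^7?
(-1, 6, -4, 5, -4, -10, 10)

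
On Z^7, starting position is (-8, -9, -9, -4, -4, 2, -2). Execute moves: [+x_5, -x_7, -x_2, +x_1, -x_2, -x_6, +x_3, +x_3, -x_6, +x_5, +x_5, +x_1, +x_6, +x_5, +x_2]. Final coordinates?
(-6, -10, -7, -4, 0, 1, -3)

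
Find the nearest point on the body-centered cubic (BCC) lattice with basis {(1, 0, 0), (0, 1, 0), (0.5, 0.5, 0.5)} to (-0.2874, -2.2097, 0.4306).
(-0.5, -2.5, 0.5)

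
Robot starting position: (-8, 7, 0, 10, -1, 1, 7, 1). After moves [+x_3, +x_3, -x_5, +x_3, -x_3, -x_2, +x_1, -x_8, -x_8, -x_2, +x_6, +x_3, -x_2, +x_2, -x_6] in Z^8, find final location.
(-7, 5, 3, 10, -2, 1, 7, -1)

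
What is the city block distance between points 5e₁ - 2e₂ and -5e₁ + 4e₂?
16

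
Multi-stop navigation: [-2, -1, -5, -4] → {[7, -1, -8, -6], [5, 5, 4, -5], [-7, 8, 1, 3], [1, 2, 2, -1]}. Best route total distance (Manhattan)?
67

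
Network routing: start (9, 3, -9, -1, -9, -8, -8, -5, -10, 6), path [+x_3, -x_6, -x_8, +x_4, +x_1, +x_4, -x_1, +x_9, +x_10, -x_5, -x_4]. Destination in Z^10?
(9, 3, -8, 0, -10, -9, -8, -6, -9, 7)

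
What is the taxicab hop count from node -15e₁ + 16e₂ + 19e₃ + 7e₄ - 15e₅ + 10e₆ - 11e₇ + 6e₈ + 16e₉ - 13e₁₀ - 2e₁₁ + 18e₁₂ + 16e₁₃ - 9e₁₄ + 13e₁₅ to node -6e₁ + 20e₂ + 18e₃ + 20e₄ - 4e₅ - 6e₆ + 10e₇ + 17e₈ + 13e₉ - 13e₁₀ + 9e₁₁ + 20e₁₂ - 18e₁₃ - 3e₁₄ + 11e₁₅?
144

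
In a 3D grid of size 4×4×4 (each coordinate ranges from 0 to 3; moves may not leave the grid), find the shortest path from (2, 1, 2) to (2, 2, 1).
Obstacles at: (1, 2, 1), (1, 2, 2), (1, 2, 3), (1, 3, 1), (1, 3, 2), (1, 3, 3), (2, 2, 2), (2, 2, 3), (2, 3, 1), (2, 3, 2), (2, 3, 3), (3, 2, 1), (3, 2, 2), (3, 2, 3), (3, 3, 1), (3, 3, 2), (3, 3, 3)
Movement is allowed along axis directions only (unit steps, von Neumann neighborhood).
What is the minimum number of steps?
2
(one shortest path: (2, 1, 2) → (2, 1, 1) → (2, 2, 1))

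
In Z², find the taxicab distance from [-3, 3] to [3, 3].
6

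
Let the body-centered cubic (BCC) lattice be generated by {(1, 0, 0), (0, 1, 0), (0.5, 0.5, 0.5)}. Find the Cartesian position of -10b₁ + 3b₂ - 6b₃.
(-13, 0, -3)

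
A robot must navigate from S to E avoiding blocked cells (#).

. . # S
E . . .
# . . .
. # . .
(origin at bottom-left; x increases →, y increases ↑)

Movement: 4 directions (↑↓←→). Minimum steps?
4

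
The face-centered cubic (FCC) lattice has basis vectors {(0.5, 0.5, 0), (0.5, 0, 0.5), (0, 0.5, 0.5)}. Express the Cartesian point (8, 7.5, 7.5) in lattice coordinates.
8b₁ + 8b₂ + 7b₃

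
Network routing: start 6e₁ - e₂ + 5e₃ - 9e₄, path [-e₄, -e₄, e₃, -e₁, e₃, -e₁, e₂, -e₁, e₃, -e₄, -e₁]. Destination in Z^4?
(2, 0, 8, -12)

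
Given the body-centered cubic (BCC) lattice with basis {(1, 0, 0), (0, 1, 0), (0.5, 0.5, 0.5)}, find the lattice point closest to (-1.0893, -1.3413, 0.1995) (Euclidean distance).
(-1, -1, 0)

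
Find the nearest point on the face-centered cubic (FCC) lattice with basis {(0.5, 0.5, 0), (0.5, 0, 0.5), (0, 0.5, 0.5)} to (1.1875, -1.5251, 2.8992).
(1.5, -1.5, 3)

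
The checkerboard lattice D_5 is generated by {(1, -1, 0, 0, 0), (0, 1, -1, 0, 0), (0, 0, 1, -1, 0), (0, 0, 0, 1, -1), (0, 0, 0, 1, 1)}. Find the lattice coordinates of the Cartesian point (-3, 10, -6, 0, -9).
-3b₁ + 7b₂ + b₃ + 5b₄ - 4b₅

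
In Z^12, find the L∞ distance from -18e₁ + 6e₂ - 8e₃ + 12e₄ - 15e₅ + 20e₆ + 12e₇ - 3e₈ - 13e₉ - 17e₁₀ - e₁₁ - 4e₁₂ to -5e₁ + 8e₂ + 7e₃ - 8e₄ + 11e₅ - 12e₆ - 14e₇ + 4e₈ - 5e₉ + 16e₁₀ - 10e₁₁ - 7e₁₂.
33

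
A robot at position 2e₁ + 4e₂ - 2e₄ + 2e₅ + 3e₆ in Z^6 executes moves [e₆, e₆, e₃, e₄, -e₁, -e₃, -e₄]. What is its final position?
(1, 4, 0, -2, 2, 5)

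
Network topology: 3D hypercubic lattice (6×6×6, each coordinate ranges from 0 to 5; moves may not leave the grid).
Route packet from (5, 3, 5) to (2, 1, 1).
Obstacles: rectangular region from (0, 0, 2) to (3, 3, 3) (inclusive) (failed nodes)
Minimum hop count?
9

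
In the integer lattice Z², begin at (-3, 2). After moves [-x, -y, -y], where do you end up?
(-4, 0)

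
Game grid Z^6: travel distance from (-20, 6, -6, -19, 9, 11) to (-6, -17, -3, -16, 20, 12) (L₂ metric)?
29.4109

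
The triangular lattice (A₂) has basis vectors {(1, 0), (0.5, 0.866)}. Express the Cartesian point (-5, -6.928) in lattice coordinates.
-b₁ - 8b₂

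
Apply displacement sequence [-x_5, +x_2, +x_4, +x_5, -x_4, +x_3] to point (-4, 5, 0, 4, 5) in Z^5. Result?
(-4, 6, 1, 4, 5)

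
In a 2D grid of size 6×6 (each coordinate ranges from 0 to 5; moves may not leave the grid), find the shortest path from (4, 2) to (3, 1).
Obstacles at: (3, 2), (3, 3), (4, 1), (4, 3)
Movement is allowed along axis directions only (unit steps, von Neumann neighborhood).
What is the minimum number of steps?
6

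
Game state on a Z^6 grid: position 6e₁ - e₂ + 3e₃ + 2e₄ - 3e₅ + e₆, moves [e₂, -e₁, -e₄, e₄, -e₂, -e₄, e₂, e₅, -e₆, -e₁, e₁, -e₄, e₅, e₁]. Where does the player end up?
(6, 0, 3, 0, -1, 0)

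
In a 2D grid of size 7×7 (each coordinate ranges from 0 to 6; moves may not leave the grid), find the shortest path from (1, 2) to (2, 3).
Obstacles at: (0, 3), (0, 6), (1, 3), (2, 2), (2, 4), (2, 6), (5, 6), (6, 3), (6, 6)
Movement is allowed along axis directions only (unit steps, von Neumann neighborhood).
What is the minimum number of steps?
6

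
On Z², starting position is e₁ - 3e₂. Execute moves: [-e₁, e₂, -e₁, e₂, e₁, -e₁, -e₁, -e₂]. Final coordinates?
(-2, -2)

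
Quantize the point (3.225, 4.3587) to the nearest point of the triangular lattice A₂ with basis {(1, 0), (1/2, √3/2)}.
(3.5, 4.33)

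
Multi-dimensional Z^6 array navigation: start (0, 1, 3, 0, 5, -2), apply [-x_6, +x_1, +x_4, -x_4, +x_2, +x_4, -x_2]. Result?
(1, 1, 3, 1, 5, -3)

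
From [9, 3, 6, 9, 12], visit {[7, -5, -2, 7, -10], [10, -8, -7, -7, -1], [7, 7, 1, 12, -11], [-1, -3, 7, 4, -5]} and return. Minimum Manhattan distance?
176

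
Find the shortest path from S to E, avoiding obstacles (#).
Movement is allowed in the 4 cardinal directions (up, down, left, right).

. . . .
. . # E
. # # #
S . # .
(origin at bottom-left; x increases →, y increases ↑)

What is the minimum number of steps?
7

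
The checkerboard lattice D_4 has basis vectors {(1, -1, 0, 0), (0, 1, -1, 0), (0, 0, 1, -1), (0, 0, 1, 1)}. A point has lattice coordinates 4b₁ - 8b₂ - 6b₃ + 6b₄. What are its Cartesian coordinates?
(4, -12, 8, 12)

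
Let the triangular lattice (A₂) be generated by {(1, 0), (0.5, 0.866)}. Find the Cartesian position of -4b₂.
(-2, -3.464)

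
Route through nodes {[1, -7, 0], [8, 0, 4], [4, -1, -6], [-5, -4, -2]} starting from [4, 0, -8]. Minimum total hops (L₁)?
47
(one optimal route: (4, 0, -8) → (4, -1, -6) → (8, 0, 4) → (1, -7, 0) → (-5, -4, -2))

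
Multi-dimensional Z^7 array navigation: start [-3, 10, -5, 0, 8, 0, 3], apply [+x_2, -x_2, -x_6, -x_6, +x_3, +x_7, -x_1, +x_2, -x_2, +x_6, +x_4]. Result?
(-4, 10, -4, 1, 8, -1, 4)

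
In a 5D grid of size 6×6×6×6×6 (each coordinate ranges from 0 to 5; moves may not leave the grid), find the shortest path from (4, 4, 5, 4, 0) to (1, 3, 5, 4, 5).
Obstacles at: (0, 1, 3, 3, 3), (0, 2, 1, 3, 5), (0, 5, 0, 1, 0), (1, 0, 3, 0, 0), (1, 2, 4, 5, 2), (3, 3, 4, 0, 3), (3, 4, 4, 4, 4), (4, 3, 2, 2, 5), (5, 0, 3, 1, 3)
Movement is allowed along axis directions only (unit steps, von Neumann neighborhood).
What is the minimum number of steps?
9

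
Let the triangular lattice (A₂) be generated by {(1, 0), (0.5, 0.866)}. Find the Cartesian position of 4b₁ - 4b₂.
(2, -3.464)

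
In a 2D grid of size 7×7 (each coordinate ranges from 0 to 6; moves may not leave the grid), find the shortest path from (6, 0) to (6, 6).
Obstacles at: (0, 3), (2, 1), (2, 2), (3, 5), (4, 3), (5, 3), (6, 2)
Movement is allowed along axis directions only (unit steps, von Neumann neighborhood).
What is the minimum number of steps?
12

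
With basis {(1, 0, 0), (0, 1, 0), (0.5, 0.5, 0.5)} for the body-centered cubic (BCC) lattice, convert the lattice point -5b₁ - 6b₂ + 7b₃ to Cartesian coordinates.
(-1.5, -2.5, 3.5)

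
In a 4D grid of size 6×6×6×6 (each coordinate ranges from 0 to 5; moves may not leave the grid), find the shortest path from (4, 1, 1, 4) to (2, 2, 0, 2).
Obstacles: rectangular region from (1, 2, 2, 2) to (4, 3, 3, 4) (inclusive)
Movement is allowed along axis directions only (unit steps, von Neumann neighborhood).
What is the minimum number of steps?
6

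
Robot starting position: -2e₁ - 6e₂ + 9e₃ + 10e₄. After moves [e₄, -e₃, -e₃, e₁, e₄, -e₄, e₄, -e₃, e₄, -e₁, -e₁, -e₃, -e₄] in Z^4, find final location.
(-3, -6, 5, 12)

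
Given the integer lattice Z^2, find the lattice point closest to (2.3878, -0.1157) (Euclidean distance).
(2, 0)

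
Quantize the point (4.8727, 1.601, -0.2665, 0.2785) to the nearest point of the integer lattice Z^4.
(5, 2, 0, 0)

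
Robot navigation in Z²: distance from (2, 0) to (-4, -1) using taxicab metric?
7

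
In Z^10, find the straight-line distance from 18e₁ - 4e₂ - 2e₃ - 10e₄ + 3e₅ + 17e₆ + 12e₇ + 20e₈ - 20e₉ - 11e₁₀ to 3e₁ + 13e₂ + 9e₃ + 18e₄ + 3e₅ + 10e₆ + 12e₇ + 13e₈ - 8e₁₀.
43.8862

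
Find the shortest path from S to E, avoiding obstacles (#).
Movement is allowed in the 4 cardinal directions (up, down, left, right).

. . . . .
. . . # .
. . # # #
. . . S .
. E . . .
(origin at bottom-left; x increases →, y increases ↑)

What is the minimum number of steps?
3
(one shortest path: (3, 1) → (2, 1) → (1, 1) → (1, 0))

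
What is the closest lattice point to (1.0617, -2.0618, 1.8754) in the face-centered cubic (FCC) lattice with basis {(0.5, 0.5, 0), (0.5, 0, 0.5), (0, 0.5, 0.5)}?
(1, -2, 2)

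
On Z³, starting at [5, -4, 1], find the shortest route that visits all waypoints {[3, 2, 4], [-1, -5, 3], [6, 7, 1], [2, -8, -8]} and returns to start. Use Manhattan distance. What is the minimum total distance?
68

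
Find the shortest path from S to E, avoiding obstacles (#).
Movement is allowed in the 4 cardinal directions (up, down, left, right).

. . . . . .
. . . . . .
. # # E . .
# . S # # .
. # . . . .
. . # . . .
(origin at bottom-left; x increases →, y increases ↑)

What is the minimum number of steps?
8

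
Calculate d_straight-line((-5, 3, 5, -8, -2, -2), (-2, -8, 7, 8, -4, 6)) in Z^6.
21.4009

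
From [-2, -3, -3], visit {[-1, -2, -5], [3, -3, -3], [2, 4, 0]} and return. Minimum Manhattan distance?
34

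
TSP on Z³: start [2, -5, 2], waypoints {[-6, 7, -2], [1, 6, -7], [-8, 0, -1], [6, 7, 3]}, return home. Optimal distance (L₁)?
74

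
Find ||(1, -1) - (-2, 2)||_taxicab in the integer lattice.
6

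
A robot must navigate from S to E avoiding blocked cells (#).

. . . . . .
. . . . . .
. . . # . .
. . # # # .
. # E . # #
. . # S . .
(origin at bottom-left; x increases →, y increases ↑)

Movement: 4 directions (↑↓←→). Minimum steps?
2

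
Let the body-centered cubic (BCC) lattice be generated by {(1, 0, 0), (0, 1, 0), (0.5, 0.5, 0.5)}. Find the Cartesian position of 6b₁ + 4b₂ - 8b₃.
(2, 0, -4)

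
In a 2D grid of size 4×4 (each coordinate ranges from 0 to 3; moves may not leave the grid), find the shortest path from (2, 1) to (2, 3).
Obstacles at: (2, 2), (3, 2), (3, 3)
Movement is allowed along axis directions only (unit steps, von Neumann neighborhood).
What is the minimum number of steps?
4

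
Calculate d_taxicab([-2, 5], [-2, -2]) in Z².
7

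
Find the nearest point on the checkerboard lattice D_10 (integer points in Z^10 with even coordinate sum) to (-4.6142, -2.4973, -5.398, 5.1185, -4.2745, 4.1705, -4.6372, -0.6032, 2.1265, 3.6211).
(-5, -3, -5, 5, -4, 4, -5, -1, 2, 4)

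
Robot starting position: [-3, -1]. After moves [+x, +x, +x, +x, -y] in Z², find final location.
(1, -2)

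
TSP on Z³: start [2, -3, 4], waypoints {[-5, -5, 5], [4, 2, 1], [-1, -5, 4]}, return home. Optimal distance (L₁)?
40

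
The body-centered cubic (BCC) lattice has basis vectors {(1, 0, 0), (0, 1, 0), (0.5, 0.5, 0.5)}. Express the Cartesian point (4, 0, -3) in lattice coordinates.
7b₁ + 3b₂ - 6b₃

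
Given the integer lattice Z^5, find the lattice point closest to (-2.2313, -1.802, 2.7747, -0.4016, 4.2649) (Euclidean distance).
(-2, -2, 3, 0, 4)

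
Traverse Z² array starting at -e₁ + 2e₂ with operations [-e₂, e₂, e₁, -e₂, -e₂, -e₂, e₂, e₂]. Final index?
(0, 1)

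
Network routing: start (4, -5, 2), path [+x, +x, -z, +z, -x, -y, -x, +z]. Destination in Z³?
(4, -6, 3)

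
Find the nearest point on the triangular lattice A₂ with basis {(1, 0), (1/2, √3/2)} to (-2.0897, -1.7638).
(-2, -1.732)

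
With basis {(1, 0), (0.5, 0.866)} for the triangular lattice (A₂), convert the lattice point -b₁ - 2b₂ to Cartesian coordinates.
(-2, -1.732)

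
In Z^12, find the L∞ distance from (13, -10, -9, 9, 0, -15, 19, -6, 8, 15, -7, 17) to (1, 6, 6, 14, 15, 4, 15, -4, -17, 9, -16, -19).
36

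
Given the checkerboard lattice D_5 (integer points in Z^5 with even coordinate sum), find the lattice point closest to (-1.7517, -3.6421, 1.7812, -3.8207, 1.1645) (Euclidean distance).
(-2, -3, 2, -4, 1)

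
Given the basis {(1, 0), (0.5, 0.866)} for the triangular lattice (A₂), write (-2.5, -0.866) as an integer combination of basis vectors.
-2b₁ - b₂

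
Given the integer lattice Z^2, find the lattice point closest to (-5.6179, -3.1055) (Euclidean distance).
(-6, -3)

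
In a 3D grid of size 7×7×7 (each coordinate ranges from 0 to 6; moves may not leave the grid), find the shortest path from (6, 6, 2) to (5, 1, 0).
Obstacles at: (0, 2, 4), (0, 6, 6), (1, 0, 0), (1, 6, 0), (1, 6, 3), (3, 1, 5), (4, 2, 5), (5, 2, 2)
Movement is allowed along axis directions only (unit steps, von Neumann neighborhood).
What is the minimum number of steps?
8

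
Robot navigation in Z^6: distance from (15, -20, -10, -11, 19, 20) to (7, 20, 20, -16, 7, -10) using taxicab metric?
125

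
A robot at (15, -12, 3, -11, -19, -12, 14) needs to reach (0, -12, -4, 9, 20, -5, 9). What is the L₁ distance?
93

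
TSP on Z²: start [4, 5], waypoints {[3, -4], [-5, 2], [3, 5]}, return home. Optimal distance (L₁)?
36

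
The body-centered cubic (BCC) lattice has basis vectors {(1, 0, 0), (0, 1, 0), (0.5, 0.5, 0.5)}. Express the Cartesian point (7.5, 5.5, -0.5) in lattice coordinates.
8b₁ + 6b₂ - b₃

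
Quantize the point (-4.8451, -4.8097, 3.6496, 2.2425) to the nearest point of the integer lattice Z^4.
(-5, -5, 4, 2)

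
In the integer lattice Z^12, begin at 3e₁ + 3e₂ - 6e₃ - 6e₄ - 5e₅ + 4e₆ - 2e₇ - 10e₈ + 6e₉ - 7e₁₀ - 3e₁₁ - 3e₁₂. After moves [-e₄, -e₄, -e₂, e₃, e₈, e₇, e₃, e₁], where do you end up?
(4, 2, -4, -8, -5, 4, -1, -9, 6, -7, -3, -3)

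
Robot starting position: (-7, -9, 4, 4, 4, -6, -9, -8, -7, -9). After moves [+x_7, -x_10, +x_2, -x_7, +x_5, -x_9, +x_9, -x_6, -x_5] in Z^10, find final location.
(-7, -8, 4, 4, 4, -7, -9, -8, -7, -10)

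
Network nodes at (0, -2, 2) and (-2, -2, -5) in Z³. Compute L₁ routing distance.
9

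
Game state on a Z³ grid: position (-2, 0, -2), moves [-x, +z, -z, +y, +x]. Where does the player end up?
(-2, 1, -2)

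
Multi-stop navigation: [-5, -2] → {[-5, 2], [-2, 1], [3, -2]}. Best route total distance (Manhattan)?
16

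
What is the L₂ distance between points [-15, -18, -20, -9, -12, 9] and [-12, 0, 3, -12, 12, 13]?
38.2492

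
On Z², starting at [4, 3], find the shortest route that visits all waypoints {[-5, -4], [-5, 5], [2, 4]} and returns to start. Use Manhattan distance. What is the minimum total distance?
36
(one optimal route: (4, 3) → (-5, -4) → (-5, 5) → (2, 4) → (4, 3))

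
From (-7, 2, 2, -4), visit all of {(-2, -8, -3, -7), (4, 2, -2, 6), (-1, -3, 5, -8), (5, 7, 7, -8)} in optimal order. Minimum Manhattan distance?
85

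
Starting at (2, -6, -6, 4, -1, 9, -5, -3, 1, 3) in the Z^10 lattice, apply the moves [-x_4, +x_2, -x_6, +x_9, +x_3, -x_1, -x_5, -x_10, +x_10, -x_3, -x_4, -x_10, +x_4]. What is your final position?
(1, -5, -6, 3, -2, 8, -5, -3, 2, 2)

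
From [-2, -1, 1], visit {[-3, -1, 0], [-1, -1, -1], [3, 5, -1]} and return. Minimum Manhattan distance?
28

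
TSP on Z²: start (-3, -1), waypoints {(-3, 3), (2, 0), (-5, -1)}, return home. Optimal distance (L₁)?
22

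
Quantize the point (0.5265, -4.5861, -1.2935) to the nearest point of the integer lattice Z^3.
(1, -5, -1)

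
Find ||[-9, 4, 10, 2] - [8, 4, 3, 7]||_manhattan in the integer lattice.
29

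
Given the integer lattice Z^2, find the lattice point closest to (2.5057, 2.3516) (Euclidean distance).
(3, 2)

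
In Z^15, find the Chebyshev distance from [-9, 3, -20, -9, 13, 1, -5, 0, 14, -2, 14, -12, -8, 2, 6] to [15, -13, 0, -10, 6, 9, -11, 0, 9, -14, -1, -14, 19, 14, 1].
27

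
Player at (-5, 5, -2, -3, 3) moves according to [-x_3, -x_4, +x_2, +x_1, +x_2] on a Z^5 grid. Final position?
(-4, 7, -3, -4, 3)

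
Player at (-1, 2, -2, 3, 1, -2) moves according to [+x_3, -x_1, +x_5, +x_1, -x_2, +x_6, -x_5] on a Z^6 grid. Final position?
(-1, 1, -1, 3, 1, -1)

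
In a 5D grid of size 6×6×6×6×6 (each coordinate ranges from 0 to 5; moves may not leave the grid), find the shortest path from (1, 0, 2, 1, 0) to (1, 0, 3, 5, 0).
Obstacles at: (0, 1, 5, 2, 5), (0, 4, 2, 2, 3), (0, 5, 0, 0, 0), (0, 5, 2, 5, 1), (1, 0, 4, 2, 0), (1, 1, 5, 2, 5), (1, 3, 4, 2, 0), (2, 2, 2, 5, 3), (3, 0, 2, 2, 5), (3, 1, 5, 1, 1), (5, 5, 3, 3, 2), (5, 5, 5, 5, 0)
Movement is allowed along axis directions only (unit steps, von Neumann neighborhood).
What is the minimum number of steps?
5
(one shortest path: (1, 0, 2, 1, 0) → (1, 0, 3, 1, 0) → (1, 0, 3, 2, 0) → (1, 0, 3, 3, 0) → (1, 0, 3, 4, 0) → (1, 0, 3, 5, 0))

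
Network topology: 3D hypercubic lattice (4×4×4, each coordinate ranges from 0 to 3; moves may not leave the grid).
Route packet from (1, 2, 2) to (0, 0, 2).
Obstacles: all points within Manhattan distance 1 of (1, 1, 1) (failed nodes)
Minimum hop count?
3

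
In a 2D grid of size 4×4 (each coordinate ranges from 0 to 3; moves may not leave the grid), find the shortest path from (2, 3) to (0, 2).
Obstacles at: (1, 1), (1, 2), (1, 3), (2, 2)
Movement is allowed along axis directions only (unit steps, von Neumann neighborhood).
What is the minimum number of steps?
9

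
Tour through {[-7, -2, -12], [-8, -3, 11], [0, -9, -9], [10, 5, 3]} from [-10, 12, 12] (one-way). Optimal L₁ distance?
96
(one optimal route: (-10, 12, 12) → (-8, -3, 11) → (-7, -2, -12) → (0, -9, -9) → (10, 5, 3))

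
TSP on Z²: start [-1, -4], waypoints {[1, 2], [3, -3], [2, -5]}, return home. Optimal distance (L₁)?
22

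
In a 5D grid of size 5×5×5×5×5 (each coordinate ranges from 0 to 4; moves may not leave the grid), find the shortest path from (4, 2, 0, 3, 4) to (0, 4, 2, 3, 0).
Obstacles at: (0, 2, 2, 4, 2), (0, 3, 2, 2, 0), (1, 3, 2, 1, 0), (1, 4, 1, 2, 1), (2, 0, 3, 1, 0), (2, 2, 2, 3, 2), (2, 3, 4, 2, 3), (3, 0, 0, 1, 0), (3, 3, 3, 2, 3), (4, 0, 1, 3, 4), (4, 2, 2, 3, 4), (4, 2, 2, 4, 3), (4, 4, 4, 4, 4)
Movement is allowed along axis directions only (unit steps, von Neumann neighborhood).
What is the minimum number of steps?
12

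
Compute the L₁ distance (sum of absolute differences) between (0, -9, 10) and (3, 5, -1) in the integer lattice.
28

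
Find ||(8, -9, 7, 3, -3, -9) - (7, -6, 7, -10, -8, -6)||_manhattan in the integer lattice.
25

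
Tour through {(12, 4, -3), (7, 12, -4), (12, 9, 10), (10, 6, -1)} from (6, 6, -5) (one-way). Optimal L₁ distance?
44
(one optimal route: (6, 6, -5) → (7, 12, -4) → (12, 4, -3) → (10, 6, -1) → (12, 9, 10))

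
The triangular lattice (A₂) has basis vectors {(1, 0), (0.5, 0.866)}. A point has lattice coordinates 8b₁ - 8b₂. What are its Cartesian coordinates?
(4, -6.928)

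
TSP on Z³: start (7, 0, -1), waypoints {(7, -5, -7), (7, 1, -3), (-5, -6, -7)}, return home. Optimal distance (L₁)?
50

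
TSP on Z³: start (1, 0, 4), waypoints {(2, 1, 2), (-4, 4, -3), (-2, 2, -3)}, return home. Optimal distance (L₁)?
34
(one optimal route: (1, 0, 4) → (2, 1, 2) → (-4, 4, -3) → (-2, 2, -3) → (1, 0, 4))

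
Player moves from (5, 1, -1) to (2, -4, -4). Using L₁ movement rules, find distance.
11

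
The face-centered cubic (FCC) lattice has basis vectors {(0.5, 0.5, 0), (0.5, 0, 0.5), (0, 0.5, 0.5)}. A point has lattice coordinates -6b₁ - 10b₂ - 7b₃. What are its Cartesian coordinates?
(-8, -6.5, -8.5)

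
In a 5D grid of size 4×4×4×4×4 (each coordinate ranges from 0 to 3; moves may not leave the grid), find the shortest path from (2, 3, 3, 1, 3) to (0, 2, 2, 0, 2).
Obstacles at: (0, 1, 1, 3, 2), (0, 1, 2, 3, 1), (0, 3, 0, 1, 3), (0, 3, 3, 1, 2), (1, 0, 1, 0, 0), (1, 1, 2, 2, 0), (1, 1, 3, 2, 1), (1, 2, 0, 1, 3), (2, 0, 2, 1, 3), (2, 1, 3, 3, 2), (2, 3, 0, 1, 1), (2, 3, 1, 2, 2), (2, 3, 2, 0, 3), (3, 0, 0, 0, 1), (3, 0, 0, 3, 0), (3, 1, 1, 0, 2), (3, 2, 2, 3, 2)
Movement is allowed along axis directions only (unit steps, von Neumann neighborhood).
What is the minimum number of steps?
6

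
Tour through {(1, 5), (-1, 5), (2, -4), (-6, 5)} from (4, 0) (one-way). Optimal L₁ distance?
23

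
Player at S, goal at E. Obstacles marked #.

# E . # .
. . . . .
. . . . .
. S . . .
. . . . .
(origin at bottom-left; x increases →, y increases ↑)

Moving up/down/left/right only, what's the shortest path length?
3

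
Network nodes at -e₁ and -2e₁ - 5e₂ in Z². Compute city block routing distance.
6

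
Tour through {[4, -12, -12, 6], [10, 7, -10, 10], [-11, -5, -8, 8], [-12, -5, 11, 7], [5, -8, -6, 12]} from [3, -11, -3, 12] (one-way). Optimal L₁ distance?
114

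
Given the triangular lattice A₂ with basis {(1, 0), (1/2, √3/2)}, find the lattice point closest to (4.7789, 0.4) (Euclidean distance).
(5, 0)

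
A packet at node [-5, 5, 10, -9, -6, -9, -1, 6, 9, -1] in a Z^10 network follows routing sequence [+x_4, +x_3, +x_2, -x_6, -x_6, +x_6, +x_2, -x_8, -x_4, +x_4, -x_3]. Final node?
(-5, 7, 10, -8, -6, -10, -1, 5, 9, -1)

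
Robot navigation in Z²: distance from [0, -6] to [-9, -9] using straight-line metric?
9.48683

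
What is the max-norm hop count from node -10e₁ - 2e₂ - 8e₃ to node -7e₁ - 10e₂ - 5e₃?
8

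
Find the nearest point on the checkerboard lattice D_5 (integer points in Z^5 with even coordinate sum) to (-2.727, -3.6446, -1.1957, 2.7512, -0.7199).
(-3, -4, -1, 3, -1)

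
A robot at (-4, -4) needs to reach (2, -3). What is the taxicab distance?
7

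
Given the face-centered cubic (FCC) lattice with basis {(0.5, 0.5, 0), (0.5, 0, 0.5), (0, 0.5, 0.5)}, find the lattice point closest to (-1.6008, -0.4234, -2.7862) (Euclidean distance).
(-1.5, -0.5, -3)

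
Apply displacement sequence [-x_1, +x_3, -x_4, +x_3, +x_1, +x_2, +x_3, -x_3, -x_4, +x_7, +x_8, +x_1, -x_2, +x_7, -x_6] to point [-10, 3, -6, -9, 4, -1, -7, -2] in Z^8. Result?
(-9, 3, -4, -11, 4, -2, -5, -1)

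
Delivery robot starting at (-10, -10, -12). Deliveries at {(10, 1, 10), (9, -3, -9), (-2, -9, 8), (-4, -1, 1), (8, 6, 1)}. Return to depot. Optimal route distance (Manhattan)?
134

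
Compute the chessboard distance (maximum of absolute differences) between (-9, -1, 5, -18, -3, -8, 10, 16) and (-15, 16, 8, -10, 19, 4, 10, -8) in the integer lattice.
24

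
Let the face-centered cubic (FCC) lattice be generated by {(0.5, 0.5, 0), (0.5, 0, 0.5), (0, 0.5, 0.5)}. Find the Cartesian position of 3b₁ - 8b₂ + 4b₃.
(-2.5, 3.5, -2)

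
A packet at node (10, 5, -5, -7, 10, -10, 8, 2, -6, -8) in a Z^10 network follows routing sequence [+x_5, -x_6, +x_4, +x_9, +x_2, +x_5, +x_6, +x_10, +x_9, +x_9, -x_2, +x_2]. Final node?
(10, 6, -5, -6, 12, -10, 8, 2, -3, -7)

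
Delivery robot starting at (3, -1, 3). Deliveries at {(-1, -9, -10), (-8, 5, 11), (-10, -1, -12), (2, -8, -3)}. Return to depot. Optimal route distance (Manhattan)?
100
(one optimal route: (3, -1, 3) → (-8, 5, 11) → (-10, -1, -12) → (-1, -9, -10) → (2, -8, -3) → (3, -1, 3))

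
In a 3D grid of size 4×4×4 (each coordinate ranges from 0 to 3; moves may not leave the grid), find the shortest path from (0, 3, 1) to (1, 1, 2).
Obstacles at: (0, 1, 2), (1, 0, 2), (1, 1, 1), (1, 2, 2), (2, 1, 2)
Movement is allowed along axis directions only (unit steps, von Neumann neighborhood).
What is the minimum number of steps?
6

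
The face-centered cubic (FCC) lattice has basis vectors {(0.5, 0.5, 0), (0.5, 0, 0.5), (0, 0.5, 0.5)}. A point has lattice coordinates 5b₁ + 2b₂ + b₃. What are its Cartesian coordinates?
(3.5, 3, 1.5)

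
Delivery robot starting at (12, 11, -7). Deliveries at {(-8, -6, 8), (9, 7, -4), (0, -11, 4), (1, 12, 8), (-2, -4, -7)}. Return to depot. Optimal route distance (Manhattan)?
126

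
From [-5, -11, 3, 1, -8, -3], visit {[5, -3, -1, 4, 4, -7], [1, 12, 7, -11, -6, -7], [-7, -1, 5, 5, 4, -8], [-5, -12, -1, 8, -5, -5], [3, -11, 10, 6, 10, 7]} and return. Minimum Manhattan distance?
232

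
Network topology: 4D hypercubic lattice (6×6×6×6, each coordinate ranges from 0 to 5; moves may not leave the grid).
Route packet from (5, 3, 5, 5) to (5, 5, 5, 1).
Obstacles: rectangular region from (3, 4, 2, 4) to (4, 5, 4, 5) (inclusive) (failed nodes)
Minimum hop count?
6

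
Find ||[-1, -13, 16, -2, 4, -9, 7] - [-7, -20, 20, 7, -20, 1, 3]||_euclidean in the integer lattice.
29.5635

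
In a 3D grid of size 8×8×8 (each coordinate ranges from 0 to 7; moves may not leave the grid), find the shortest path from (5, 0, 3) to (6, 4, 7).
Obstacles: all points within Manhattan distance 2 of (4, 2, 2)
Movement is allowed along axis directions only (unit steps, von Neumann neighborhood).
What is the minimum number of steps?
9
(one shortest path: (5, 0, 3) → (6, 0, 3) → (6, 1, 3) → (6, 2, 3) → (6, 3, 3) → (6, 4, 3) → (6, 4, 4) → (6, 4, 5) → (6, 4, 6) → (6, 4, 7))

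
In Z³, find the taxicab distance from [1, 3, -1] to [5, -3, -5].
14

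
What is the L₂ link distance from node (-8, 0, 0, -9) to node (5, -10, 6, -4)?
18.1659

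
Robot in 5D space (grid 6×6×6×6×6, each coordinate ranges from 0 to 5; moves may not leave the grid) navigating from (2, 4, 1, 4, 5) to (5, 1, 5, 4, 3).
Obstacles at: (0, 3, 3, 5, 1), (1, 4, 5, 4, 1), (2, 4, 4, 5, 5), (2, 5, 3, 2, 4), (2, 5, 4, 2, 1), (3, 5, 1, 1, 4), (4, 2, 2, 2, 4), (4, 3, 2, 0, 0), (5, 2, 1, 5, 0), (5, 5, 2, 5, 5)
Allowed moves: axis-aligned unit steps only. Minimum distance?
12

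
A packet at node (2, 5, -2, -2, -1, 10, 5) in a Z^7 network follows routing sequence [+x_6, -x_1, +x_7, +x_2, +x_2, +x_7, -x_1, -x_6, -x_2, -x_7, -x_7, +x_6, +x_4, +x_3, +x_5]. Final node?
(0, 6, -1, -1, 0, 11, 5)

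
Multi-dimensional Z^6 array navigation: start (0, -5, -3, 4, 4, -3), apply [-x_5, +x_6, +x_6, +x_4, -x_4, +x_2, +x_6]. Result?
(0, -4, -3, 4, 3, 0)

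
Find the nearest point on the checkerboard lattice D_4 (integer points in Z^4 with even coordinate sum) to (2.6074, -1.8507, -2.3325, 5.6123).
(2, -2, -2, 6)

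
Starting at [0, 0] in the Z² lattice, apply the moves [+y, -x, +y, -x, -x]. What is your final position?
(-3, 2)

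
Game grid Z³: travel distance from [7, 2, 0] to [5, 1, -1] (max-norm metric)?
2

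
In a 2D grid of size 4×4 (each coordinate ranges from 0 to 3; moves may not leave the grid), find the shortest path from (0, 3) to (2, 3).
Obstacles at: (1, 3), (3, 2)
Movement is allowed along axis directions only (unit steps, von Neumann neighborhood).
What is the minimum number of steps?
4
(one shortest path: (0, 3) → (0, 2) → (1, 2) → (2, 2) → (2, 3))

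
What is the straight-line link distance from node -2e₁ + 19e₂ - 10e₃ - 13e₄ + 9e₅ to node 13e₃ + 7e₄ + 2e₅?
36.647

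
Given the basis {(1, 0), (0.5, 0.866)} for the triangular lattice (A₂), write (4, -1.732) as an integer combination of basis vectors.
5b₁ - 2b₂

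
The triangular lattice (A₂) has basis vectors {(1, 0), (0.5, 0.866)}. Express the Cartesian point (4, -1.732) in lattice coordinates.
5b₁ - 2b₂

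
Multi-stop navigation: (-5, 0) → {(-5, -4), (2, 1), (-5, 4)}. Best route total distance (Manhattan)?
22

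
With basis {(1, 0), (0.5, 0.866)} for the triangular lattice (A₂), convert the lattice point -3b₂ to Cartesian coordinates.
(-1.5, -2.598)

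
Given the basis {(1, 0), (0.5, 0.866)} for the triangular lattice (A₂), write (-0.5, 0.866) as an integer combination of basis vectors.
-b₁ + b₂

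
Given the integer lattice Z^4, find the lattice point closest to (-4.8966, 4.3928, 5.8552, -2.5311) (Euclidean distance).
(-5, 4, 6, -3)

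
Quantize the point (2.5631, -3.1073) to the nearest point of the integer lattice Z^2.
(3, -3)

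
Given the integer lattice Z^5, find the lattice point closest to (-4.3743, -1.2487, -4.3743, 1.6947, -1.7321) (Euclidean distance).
(-4, -1, -4, 2, -2)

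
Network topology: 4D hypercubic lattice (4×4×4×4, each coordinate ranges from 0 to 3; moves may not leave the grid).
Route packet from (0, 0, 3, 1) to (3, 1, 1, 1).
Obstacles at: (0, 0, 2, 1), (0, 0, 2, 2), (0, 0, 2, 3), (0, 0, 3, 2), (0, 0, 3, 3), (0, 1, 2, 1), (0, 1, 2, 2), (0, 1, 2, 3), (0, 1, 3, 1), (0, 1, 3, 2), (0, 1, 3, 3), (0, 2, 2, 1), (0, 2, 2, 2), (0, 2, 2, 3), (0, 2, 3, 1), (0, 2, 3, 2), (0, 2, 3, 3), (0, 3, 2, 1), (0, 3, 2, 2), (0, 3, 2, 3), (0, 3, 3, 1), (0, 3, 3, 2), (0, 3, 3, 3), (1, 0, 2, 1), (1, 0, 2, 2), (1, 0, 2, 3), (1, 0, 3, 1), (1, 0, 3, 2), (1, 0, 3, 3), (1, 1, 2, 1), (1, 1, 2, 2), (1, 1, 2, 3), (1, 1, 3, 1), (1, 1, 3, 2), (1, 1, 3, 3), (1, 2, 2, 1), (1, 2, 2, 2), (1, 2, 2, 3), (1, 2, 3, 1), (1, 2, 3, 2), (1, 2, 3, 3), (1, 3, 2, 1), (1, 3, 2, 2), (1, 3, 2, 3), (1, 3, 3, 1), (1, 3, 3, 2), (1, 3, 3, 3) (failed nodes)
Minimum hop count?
8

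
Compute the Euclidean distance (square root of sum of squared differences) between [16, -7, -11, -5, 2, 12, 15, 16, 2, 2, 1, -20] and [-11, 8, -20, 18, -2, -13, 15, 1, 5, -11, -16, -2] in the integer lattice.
56.7539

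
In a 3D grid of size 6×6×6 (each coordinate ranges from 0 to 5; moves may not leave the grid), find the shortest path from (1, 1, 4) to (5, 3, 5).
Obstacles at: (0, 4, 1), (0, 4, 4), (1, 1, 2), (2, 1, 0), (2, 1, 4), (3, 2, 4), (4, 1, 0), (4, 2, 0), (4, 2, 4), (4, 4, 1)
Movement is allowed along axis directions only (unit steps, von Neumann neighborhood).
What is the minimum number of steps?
7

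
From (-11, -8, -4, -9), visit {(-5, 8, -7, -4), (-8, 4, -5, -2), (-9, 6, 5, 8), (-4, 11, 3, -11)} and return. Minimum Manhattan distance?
128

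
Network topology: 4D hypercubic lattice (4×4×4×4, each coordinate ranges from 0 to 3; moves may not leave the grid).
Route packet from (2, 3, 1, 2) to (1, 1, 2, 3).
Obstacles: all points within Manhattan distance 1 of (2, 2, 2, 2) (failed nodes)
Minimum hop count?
5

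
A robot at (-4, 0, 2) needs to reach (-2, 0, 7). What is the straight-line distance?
5.38516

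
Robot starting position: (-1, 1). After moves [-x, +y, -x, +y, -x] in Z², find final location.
(-4, 3)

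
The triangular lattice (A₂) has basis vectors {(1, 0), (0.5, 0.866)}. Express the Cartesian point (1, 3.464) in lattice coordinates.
-b₁ + 4b₂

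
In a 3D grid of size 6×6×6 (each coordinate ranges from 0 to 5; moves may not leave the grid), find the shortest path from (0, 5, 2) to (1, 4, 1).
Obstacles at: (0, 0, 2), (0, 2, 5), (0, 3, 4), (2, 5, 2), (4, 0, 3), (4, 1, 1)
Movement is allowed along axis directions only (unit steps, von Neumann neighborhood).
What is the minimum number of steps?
3
(one shortest path: (0, 5, 2) → (1, 5, 2) → (1, 4, 2) → (1, 4, 1))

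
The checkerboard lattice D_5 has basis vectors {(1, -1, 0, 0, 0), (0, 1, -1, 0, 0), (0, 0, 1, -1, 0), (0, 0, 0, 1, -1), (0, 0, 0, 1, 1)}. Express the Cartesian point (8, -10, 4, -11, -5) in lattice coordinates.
8b₁ - 2b₂ + 2b₃ - 2b₄ - 7b₅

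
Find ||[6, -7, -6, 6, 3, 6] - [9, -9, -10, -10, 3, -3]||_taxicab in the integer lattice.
34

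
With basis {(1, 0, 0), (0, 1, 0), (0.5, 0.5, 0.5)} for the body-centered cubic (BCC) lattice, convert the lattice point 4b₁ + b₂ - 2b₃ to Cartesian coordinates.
(3, 0, -1)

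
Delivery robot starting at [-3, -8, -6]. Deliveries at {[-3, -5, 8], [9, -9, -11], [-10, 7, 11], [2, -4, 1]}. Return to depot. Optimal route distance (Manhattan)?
114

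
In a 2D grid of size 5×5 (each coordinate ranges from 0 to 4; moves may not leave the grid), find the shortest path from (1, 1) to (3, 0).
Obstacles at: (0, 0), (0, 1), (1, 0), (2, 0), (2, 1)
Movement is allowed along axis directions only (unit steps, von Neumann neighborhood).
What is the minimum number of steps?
5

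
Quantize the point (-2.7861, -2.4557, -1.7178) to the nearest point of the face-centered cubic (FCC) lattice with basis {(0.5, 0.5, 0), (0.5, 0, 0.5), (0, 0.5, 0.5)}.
(-3, -2.5, -1.5)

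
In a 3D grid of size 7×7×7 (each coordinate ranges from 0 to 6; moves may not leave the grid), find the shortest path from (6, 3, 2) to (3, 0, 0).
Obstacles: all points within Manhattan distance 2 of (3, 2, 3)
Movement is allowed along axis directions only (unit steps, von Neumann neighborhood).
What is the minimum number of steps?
8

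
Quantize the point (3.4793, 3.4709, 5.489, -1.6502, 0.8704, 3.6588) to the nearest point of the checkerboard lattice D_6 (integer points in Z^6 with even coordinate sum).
(3, 3, 5, -2, 1, 4)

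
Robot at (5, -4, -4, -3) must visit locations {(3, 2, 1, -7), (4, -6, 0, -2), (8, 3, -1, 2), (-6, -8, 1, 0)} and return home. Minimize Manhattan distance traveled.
84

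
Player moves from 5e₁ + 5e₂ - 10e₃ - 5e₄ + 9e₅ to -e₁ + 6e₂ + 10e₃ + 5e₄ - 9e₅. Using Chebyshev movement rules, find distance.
20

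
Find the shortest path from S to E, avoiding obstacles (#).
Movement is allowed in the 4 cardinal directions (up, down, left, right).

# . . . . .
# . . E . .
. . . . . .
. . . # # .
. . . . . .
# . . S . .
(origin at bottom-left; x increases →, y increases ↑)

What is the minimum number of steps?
6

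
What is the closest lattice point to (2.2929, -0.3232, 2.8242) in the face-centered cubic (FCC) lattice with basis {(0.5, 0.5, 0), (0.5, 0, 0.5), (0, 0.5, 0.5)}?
(2.5, -0.5, 3)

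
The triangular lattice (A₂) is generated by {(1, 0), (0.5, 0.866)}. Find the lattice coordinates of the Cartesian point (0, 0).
0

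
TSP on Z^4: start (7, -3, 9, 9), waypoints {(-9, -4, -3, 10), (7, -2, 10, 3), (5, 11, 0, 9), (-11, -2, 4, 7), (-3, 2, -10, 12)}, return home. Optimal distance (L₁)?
126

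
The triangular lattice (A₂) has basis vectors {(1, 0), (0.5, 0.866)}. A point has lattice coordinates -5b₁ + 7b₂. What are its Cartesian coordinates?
(-1.5, 6.062)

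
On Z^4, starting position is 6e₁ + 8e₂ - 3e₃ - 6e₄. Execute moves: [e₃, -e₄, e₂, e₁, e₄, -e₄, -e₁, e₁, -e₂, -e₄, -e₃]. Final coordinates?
(7, 8, -3, -8)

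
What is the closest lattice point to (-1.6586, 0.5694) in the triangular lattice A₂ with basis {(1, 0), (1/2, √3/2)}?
(-1.5, 0.866)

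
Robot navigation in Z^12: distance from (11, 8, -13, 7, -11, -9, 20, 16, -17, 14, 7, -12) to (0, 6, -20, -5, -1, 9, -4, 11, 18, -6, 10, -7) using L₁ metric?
152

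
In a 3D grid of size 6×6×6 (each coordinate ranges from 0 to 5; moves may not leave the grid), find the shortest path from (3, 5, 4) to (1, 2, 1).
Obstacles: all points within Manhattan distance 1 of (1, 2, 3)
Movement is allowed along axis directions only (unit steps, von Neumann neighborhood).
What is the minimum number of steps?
8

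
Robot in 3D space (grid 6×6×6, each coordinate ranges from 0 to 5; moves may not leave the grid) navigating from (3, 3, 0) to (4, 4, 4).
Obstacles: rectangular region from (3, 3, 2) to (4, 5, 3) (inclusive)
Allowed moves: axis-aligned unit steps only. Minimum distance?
8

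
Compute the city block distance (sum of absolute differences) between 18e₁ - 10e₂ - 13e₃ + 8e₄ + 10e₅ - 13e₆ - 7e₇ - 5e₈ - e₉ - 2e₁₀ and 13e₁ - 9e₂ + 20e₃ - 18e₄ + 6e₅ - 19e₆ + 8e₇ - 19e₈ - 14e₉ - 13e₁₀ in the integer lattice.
128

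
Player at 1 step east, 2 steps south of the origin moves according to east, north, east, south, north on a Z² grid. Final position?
(3, -1)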